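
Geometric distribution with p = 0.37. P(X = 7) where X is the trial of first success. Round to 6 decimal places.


P = (1-p)^(k-1) * p
(1-p)^(k-1) = 0.63^6 ≈ 0.06252350
P = 0.06252350 * 0.37 ≈ 0.02313370

0.023134


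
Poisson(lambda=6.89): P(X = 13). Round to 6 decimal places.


P = e^(-lam) * lam^k / k!
e^(-6.89) ≈ 0.001017914
lam^k = 6.89^13 ≈ 78858749285.309153
k! = 13! = 6227020800
P = 0.001017914 * 78858749285.309153 / 6227020800 ≈ 0.012891

0.012891


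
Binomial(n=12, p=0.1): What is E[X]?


E[X] = n*p = 12 * 0.1 = 1.2

1.2


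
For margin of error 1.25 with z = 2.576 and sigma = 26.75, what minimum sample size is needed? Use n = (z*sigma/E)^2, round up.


z*sigma/E = 2.576 * 26.75 / 1.25 = 55.1264
(z*sigma/E)^2 ≈ 3038.919977
round up: n = 3039

3039


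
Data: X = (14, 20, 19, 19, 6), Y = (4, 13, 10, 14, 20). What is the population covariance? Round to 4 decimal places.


Cov = (1/n)*sum((xi-xbar)(yi-ybar))
n = 5, xbar = 78/5 = 15.6, ybar = 61/5 = 12.2
sum((xi-xbar)(yi-ybar)) = -59.6
Cov = -59.6 / 5 = -11.92

-11.9200


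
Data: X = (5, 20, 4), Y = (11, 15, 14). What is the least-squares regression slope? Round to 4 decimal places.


b = sum((xi-xbar)(yi-ybar)) / sum((xi-xbar)^2)
n = 3, xbar = 29/3 ≈ 9.666667, ybar = 40/3 ≈ 13.333333
Sxy = sum((xi-xbar)(yi-ybar)) = 73/3 ≈ 24.333333
Sxx = sum((xi-xbar)^2) = 482/3 ≈ 160.666667
b = Sxy / Sxx = 73/482 ≈ 0.151452

0.1515


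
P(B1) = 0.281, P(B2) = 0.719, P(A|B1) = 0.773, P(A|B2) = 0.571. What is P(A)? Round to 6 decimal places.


P(A) = P(A|B1)*P(B1) + P(A|B2)*P(B2)
P(A|B1)*P(B1) = 0.773 * 0.281 = 0.217213
P(A|B2)*P(B2) = 0.571 * 0.719 = 0.410549
P(A) = 0.217213 + 0.410549 = 0.627762

0.627762


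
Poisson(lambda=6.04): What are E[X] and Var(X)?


E[X] = Var(X) = lambda = 6.04

6.04, 6.04


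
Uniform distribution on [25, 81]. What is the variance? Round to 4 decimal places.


Var = (b-a)^2 / 12
(b-a)^2 = (81 - 25)^2 = 3136
Var = 3136/12 ≈ 261.333333

261.3333


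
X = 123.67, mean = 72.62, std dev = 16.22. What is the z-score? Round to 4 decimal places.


z = (X - mu) / sigma
X - mu = 123.67 - 72.62 = 51.05
z = 51.05 / 16.22 = 5105/1622 ≈ 3.147349

3.1473


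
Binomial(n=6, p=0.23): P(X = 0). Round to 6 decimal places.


P = C(n,k) * p^k * (1-p)^(n-k)
C(6,0) = 1
p^k = 0.23^0 = 1
(1-p)^(n-k) = 0.77^6 ≈ 0.2084224
P = 1 * 1 * 0.2084224 ≈ 0.208422

0.208422


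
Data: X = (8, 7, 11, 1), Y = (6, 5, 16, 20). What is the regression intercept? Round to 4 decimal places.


a = ybar - b*xbar, where b = sum((xi-xbar)(yi-ybar)) / sum((xi-xbar)^2)
n = 4, xbar = 27/4 = 6.75, ybar = 47/4 = 11.75
Sxy = sum((xi-xbar)(yi-ybar)) = -38.25
Sxx = sum((xi-xbar)^2) = 52.75
b = Sxy / Sxx = -153/211 ≈ -0.725118
a = 11.75 - (-0.725118) * 6.75 = 3512/211 ≈ 16.644550

16.6445


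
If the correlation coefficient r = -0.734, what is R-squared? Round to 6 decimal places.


R^2 = r^2 = (-0.734)^2 = 0.538756

0.538756


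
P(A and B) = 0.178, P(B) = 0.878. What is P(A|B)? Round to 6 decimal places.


P(A|B) = P(A and B) / P(B) = 0.178 / 0.878 = 89/439 ≈ 0.20273349

0.202733


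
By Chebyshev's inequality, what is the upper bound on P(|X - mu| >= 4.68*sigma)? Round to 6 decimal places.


P <= 1/k^2
k^2 = 4.68^2 = 21.9024
1/k^2 = 1 / 21.9024 ≈ 0.04565710

0.045657


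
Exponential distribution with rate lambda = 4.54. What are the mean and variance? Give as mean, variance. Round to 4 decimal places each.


mean = 1/lam, var = 1/lam^2
mean = 1 / 4.54 = 50/227 ≈ 0.220264
lam^2 = 4.54^2 = 20.6116
var = 1 / 20.6116 ≈ 0.048516

0.2203, 0.0485


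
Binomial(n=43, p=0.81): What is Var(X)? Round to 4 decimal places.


Var = n*p*(1-p) = 43 * 0.81 * 0.19 = 6.6177

6.6177


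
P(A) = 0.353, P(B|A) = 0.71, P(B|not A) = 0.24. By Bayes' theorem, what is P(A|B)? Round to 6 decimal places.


P(A|B) = P(B|A)*P(A) / P(B), P(B) = P(B|A)*P(A) + P(B|not A)*P(not A)
P(B|A)*P(A) = 0.71 * 0.353 = 0.25063
P(B|not A)*P(not A) = 0.24 * 0.647 = 0.15528
P(B) = 0.25063 + 0.15528 = 0.40591
P(A|B) = 0.25063 / 0.40591 ≈ 0.61745214

0.617452


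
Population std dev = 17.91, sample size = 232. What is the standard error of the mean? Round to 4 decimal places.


SE = sigma / sqrt(n)
sqrt(232) ≈ 15.231546
SE = 17.91 / 15.231546 ≈ 1.175849

1.1758


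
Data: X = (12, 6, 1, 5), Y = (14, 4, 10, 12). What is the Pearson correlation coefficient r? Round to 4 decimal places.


r = sum((xi-xbar)(yi-ybar)) / sqrt(sum((xi-xbar)^2) * sum((yi-ybar)^2))
n = 4, xbar = 24/4 = 6, ybar = 40/4 = 10
Sxy = sum((xi-xbar)(yi-ybar)) = 22
Sxx = sum((xi-xbar)^2) = 62
Syy = sum((yi-ybar)^2) = 56
sqrt(Sxx*Syy) ≈ 58.923679
r = Sxy / sqrt(Sxx*Syy) = 22 / 58.923679 ≈ 0.373364

0.3734


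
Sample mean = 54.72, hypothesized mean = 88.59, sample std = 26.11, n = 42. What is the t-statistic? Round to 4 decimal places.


t = (xbar - mu0) / (s/sqrt(n))
xbar - mu0 = 54.72 - 88.59 = -33.87
sqrt(42) ≈ 6.48074070
s/sqrt(n) = 26.11 / 6.48074070 ≈ 4.02886047
t = -33.87 / 4.02886047 ≈ -8.406844

-8.4068


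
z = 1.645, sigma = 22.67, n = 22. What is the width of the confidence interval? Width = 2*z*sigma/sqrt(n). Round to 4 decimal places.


width = 2*z*sigma/sqrt(n)
2*z*sigma = 2 * 1.645 * 22.67 = 74.5843
sqrt(22) ≈ 4.690416
width = 74.5843 / 4.690416 ≈ 15.901426

15.9014


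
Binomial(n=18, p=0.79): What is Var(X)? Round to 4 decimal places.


Var = n*p*(1-p) = 18 * 0.79 * 0.21 = 2.9862

2.9862


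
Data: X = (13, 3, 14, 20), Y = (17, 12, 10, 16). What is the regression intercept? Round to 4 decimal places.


a = ybar - b*xbar, where b = sum((xi-xbar)(yi-ybar)) / sum((xi-xbar)^2)
n = 4, xbar = 50/4 = 12.5, ybar = 55/4 = 13.75
Sxy = sum((xi-xbar)(yi-ybar)) = 29.5
Sxx = sum((xi-xbar)^2) = 149
b = Sxy / Sxx = 59/298 ≈ 0.197987
a = 13.75 - 0.197987 * 12.5 = 1680/149 ≈ 11.275168

11.2752


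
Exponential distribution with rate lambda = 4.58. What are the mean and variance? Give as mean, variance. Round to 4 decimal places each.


mean = 1/lam, var = 1/lam^2
mean = 1 / 4.58 = 50/229 ≈ 0.218341
lam^2 = 4.58^2 = 20.9764
var = 1 / 20.9764 ≈ 0.047673

0.2183, 0.0477


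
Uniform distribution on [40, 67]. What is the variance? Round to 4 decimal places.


Var = (b-a)^2 / 12
(b-a)^2 = (67 - 40)^2 = 729
Var = 729/12 = 60.75

60.7500


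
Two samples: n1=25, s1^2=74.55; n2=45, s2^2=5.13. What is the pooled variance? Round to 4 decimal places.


sp^2 = ((n1-1)*s1^2 + (n2-1)*s2^2)/(n1+n2-2)
(n1-1)*s1^2 = 24 * 74.55 = 1789.2
(n2-1)*s2^2 = 44 * 5.13 = 225.72
numerator = 1789.2 + 225.72 = 2014.92
n1+n2-2 = 68
sp^2 = 2014.92 / 68 = 50373/1700 ≈ 29.631176

29.6312


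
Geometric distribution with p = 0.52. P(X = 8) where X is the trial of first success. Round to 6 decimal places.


P = (1-p)^(k-1) * p
(1-p)^(k-1) = 0.48^7 ≈ 0.005870683
P = 0.005870683 * 0.52 ≈ 0.003052755

0.003053


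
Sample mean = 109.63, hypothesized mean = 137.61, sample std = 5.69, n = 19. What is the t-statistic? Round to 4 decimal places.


t = (xbar - mu0) / (s/sqrt(n))
xbar - mu0 = 109.63 - 137.61 = -27.98
sqrt(19) ≈ 4.35889894
s/sqrt(n) = 5.69 / 4.35889894 ≈ 1.30537553
t = -27.98 / 1.30537553 ≈ -21.434445

-21.4344


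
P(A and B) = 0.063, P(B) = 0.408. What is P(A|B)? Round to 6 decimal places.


P(A|B) = P(A and B) / P(B) = 0.063 / 0.408 = 21/136 ≈ 0.15441176

0.154412


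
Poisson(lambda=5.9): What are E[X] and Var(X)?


E[X] = Var(X) = lambda = 5.9

5.9, 5.9


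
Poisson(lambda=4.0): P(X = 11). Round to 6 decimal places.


P = e^(-lam) * lam^k / k!
e^(-4.0) ≈ 0.01831564
lam^k = 4.0^11 = 4194304
k! = 11! = 39916800
P = 0.01831564 * 4194304 / 39916800 ≈ 0.001925

0.001925


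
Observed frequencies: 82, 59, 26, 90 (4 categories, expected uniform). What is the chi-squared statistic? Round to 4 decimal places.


chi2 = sum((O-E)^2/E), E = total/4
total = 257, E = 257/4 = 64.25
(82 - 64.25)^2 / 64.25 = 315.0625 / 64.25 = 5041/1028 ≈ 4.903696
(59 - 64.25)^2 / 64.25 = 27.5625 / 64.25 = 441/1028 ≈ 0.428988
(26 - 64.25)^2 / 64.25 = 1463.0625 / 64.25 = 23409/1028 ≈ 22.771401
(90 - 64.25)^2 / 64.25 = 663.0625 / 64.25 = 10609/1028 ≈ 10.320039
chi2 = 9875/257 ≈ 38.424125

38.4241


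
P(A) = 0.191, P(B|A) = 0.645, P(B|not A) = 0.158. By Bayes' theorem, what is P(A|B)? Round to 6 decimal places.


P(A|B) = P(B|A)*P(A) / P(B), P(B) = P(B|A)*P(A) + P(B|not A)*P(not A)
P(B|A)*P(A) = 0.645 * 0.191 = 0.123195
P(B|not A)*P(not A) = 0.158 * 0.809 = 0.127822
P(B) = 0.123195 + 0.127822 = 0.251017
P(A|B) = 0.123195 / 0.251017 ≈ 0.49078349

0.490783


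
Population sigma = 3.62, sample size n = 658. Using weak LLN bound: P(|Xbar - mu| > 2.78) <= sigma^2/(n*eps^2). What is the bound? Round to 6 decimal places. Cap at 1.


bound = min(1, sigma^2/(n*eps^2))
sigma^2 = 3.62^2 = 13.1044
n*eps^2 = 658 * 2.78^2 = 658 * 7.7284 = 5085.2872
sigma^2/(n*eps^2) = 13.1044 / 5085.2872 ≈ 0.00257692

0.002577


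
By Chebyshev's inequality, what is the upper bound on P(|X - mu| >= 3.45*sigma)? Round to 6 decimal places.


P <= 1/k^2
k^2 = 3.45^2 = 11.9025
1/k^2 = 1 / 11.9025 = 400/4761 ≈ 0.08401596

0.084016


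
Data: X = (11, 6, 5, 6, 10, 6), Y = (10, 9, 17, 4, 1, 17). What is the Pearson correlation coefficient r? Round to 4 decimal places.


r = sum((xi-xbar)(yi-ybar)) / sqrt(sum((xi-xbar)^2) * sum((yi-ybar)^2))
n = 6, xbar = 44/6 = 22/3 ≈ 7.333333, ybar = 58/6 = 29/3 ≈ 9.666667
Sxy = sum((xi-xbar)(yi-ybar)) = -121/3 ≈ -40.333333
Sxx = sum((xi-xbar)^2) = 94/3 ≈ 31.333333
Syy = sum((yi-ybar)^2) = 646/3 ≈ 215.333333
sqrt(Sxx*Syy) ≈ 82.140801
r = Sxy / sqrt(Sxx*Syy) = -40.333333 / 82.140801 ≈ -0.491027

-0.4910


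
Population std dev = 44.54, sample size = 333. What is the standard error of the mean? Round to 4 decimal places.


SE = sigma / sqrt(n)
sqrt(333) ≈ 18.248288
SE = 44.54 / 18.248288 ≈ 2.440777

2.4408


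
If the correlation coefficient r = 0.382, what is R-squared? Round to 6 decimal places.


R^2 = r^2 = (0.382)^2 = 0.145924

0.145924


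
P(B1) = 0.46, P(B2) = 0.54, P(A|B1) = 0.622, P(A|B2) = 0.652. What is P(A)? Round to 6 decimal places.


P(A) = P(A|B1)*P(B1) + P(A|B2)*P(B2)
P(A|B1)*P(B1) = 0.622 * 0.46 = 0.28612
P(A|B2)*P(B2) = 0.652 * 0.54 = 0.35208
P(A) = 0.28612 + 0.35208 = 0.6382

0.638200


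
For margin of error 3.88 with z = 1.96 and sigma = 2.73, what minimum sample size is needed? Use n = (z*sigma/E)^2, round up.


z*sigma/E = 1.96 * 2.73 / 3.88 = 13377/9700 ≈ 1.379072
(z*sigma/E)^2 ≈ 1.901840
round up: n = 2

2


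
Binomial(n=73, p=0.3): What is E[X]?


E[X] = n*p = 73 * 0.3 = 21.9

21.9


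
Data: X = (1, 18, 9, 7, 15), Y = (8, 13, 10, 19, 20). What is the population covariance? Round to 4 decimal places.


Cov = (1/n)*sum((xi-xbar)(yi-ybar))
n = 5, xbar = 50/5 = 10, ybar = 70/5 = 14
sum((xi-xbar)(yi-ybar)) = 65
Cov = 65 / 5 = 13

13.0000


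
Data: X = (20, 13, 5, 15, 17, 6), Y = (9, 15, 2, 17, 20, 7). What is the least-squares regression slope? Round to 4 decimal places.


b = sum((xi-xbar)(yi-ybar)) / sum((xi-xbar)^2)
n = 6, xbar = 76/6 = 38/3 ≈ 12.666667, ybar = 70/6 = 35/3 ≈ 11.666667
Sxy = sum((xi-xbar)(yi-ybar)) = 406/3 ≈ 135.333333
Sxx = sum((xi-xbar)^2) = 544/3 ≈ 181.333333
b = Sxy / Sxx = 203/272 ≈ 0.746324

0.7463


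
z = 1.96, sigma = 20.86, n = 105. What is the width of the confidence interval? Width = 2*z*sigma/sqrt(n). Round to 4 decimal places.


width = 2*z*sigma/sqrt(n)
2*z*sigma = 2 * 1.96 * 20.86 = 81.7712
sqrt(105) ≈ 10.246951
width = 81.7712 / 10.246951 ≈ 7.980052

7.9801


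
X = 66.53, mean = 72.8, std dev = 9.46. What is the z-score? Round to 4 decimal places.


z = (X - mu) / sigma
X - mu = 66.53 - 72.8 = -6.27
z = -6.27 / 9.46 = -57/86 ≈ -0.662791

-0.6628


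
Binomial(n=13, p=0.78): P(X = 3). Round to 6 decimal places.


P = C(n,k) * p^k * (1-p)^(n-k)
C(13,3) = 286
p^k = 0.78^3 = 0.474552
(1-p)^(n-k) = 0.22^10 ≈ 0.0000002655992
P = 286 * 0.474552 * 0.0000002655992 ≈ 0.000036

0.000036


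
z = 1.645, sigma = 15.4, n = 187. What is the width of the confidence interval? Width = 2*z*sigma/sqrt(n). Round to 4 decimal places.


width = 2*z*sigma/sqrt(n)
2*z*sigma = 2 * 1.645 * 15.4 = 50.666
sqrt(187) ≈ 13.674794
width = 50.666 / 13.674794 ≈ 3.705065

3.7051


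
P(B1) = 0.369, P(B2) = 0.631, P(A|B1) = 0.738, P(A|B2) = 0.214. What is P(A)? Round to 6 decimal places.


P(A) = P(A|B1)*P(B1) + P(A|B2)*P(B2)
P(A|B1)*P(B1) = 0.738 * 0.369 = 0.272322
P(A|B2)*P(B2) = 0.214 * 0.631 = 0.135034
P(A) = 0.272322 + 0.135034 = 0.407356

0.407356


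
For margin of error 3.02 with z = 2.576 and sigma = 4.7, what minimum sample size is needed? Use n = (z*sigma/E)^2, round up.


z*sigma/E = 2.576 * 4.7 / 3.02 = 15134/3775 ≈ 4.009007
(z*sigma/E)^2 ≈ 16.072134
round up: n = 17

17


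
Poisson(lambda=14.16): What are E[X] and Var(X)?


E[X] = Var(X) = lambda = 14.16

14.16, 14.16


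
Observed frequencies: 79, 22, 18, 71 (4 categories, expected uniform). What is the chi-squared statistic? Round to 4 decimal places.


chi2 = sum((O-E)^2/E), E = total/4
total = 190, E = 190/4 = 47.5
(79 - 47.5)^2 / 47.5 = 992.25 / 47.5 = 3969/190 ≈ 20.889474
(22 - 47.5)^2 / 47.5 = 650.25 / 47.5 = 2601/190 ≈ 13.689474
(18 - 47.5)^2 / 47.5 = 870.25 / 47.5 = 3481/190 ≈ 18.321053
(71 - 47.5)^2 / 47.5 = 552.25 / 47.5 = 2209/190 ≈ 11.626316
chi2 = 1226/19 ≈ 64.526316

64.5263


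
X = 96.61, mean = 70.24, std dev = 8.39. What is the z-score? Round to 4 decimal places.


z = (X - mu) / sigma
X - mu = 96.61 - 70.24 = 26.37
z = 26.37 / 8.39 = 2637/839 ≈ 3.143027

3.1430


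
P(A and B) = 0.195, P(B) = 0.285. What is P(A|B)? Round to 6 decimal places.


P(A|B) = P(A and B) / P(B) = 0.195 / 0.285 = 13/19 ≈ 0.68421053

0.684211


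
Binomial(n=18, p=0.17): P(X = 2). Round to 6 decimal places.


P = C(n,k) * p^k * (1-p)^(n-k)
C(18,2) = 153
p^k = 0.17^2 = 0.0289
(1-p)^(n-k) = 0.83^16 ≈ 0.05072820
P = 153 * 0.0289 * 0.05072820 ≈ 0.224305

0.224305


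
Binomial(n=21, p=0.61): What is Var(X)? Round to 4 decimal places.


Var = n*p*(1-p) = 21 * 0.61 * 0.39 = 4.9959

4.9959


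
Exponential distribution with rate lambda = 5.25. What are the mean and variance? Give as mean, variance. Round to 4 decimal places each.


mean = 1/lam, var = 1/lam^2
mean = 1 / 5.25 = 4/21 ≈ 0.190476
lam^2 = 5.25^2 = 27.5625
var = 1 / 27.5625 = 16/441 ≈ 0.036281

0.1905, 0.0363


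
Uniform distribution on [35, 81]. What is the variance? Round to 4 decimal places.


Var = (b-a)^2 / 12
(b-a)^2 = (81 - 35)^2 = 2116
Var = 2116/12 ≈ 176.333333

176.3333


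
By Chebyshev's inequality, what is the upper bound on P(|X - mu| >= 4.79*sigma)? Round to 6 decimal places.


P <= 1/k^2
k^2 = 4.79^2 = 22.9441
1/k^2 = 1 / 22.9441 ≈ 0.04358419

0.043584


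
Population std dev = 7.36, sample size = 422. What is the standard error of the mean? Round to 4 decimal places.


SE = sigma / sqrt(n)
sqrt(422) ≈ 20.542639
SE = 7.36 / 20.542639 ≈ 0.358279

0.3583


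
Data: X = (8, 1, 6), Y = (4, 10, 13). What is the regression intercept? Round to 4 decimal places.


a = ybar - b*xbar, where b = sum((xi-xbar)(yi-ybar)) / sum((xi-xbar)^2)
n = 3, xbar = 15/3 = 5, ybar = 27/3 = 9
Sxy = sum((xi-xbar)(yi-ybar)) = -15
Sxx = sum((xi-xbar)^2) = 26
b = Sxy / Sxx = -15/26 ≈ -0.576923
a = 9 - (-0.576923) * 5 = 309/26 ≈ 11.884615

11.8846


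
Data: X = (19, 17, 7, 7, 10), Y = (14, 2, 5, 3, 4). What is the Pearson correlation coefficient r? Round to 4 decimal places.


r = sum((xi-xbar)(yi-ybar)) / sqrt(sum((xi-xbar)^2) * sum((yi-ybar)^2))
n = 5, xbar = 60/5 = 12, ybar = 28/5 = 5.6
Sxy = sum((xi-xbar)(yi-ybar)) = 60
Sxx = sum((xi-xbar)^2) = 128
Syy = sum((yi-ybar)^2) = 93.2
sqrt(Sxx*Syy) ≈ 109.222708
r = Sxy / sqrt(Sxx*Syy) = 60 / 109.222708 ≈ 0.549336

0.5493


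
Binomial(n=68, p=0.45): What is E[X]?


E[X] = n*p = 68 * 0.45 = 30.6

30.6


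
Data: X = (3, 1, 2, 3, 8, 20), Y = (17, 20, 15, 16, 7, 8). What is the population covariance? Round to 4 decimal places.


Cov = (1/n)*sum((xi-xbar)(yi-ybar))
n = 6, xbar = 37/6 ≈ 6.166667, ybar = 83/6 ≈ 13.833333
sum((xi-xbar)(yi-ybar)) = -881/6 ≈ -146.833333
Cov = -146.833333 / 6 = -881/36 ≈ -24.472222

-24.4722


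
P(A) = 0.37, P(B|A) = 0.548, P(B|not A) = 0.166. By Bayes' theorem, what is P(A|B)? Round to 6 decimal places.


P(A|B) = P(B|A)*P(A) / P(B), P(B) = P(B|A)*P(A) + P(B|not A)*P(not A)
P(B|A)*P(A) = 0.548 * 0.37 = 0.20276
P(B|not A)*P(not A) = 0.166 * 0.63 = 0.10458
P(B) = 0.20276 + 0.10458 = 0.30734
P(A|B) = 0.20276 / 0.30734 ≈ 0.65972539

0.659725


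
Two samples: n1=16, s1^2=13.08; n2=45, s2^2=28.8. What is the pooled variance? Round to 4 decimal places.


sp^2 = ((n1-1)*s1^2 + (n2-1)*s2^2)/(n1+n2-2)
(n1-1)*s1^2 = 15 * 13.08 = 196.2
(n2-1)*s2^2 = 44 * 28.8 = 1267.2
numerator = 196.2 + 1267.2 = 1463.4
n1+n2-2 = 59
sp^2 = 1463.4 / 59 = 7317/295 ≈ 24.803390

24.8034


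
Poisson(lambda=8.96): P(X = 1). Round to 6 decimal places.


P = e^(-lam) * lam^k / k!
e^(-8.96) ≈ 0.0001284463
lam^k = 8.96^1 = 8.96
k! = 1! = 1
P = 0.0001284463 * 8.96 / 1 ≈ 0.001151

0.001151


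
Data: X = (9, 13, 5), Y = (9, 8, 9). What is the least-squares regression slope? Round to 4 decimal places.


b = sum((xi-xbar)(yi-ybar)) / sum((xi-xbar)^2)
n = 3, xbar = 27/3 = 9, ybar = 26/3 ≈ 8.666667
Sxy = sum((xi-xbar)(yi-ybar)) = -4
Sxx = sum((xi-xbar)^2) = 32
b = Sxy / Sxx = -0.125

-0.1250


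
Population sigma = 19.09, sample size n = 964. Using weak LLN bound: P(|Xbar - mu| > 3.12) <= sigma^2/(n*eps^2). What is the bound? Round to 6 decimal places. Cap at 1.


bound = min(1, sigma^2/(n*eps^2))
sigma^2 = 19.09^2 = 364.4281
n*eps^2 = 964 * 3.12^2 = 964 * 9.7344 = 9383.9616
sigma^2/(n*eps^2) = 364.4281 / 9383.9616 ≈ 0.03883521

0.038835


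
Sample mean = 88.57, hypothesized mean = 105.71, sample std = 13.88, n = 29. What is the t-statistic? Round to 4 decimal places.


t = (xbar - mu0) / (s/sqrt(n))
xbar - mu0 = 88.57 - 105.71 = -17.14
sqrt(29) ≈ 5.38516481
s/sqrt(n) = 13.88 / 5.38516481 ≈ 2.57745129
t = -17.14 / 2.57745129 ≈ -6.649980

-6.6500


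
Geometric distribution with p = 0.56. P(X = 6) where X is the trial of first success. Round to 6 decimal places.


P = (1-p)^(k-1) * p
(1-p)^(k-1) = 0.44^5 ≈ 0.01649162
P = 0.01649162 * 0.56 ≈ 0.009235309

0.009235


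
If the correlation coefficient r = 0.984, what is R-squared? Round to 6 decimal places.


R^2 = r^2 = (0.984)^2 = 0.968256

0.968256


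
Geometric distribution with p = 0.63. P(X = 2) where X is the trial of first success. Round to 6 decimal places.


P = (1-p)^(k-1) * p
(1-p)^(k-1) = 0.37^1 = 0.37
P = 0.37 * 0.63 = 0.2331

0.233100


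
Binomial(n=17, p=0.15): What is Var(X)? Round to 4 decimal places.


Var = n*p*(1-p) = 17 * 0.15 * 0.85 = 2.1675

2.1675


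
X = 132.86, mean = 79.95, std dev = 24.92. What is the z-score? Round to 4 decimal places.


z = (X - mu) / sigma
X - mu = 132.86 - 79.95 = 52.91
z = 52.91 / 24.92 = 5291/2492 ≈ 2.123194

2.1232


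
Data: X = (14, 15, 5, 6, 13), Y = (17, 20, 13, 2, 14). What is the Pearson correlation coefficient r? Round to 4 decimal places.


r = sum((xi-xbar)(yi-ybar)) / sqrt(sum((xi-xbar)^2) * sum((yi-ybar)^2))
n = 5, xbar = 53/5 = 10.6, ybar = 66/5 = 13.2
Sxy = sum((xi-xbar)(yi-ybar)) = 97.4
Sxx = sum((xi-xbar)^2) = 89.2
Syy = sum((yi-ybar)^2) = 186.8
sqrt(Sxx*Syy) ≈ 129.083539
r = Sxy / sqrt(Sxx*Syy) = 97.4 / 129.083539 ≈ 0.754550

0.7546


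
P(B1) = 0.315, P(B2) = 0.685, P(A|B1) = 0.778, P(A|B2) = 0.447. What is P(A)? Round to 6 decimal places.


P(A) = P(A|B1)*P(B1) + P(A|B2)*P(B2)
P(A|B1)*P(B1) = 0.778 * 0.315 = 0.24507
P(A|B2)*P(B2) = 0.447 * 0.685 = 0.306195
P(A) = 0.24507 + 0.306195 = 0.551265

0.551265


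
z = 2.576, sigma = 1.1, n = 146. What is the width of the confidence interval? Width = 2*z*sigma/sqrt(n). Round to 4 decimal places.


width = 2*z*sigma/sqrt(n)
2*z*sigma = 2 * 2.576 * 1.1 = 5.6672
sqrt(146) ≈ 12.083046
width = 5.6672 / 12.083046 ≈ 0.469021

0.4690


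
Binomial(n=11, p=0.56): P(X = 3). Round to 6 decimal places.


P = C(n,k) * p^k * (1-p)^(n-k)
C(11,3) = 165
p^k = 0.56^3 = 0.175616
(1-p)^(n-k) = 0.44^8 ≈ 0.001404822
P = 165 * 0.175616 * 0.001404822 ≈ 0.040707

0.040707


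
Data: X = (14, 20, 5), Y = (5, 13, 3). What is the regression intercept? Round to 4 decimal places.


a = ybar - b*xbar, where b = sum((xi-xbar)(yi-ybar)) / sum((xi-xbar)^2)
n = 3, xbar = 39/3 = 13, ybar = 21/3 = 7
Sxy = sum((xi-xbar)(yi-ybar)) = 72
Sxx = sum((xi-xbar)^2) = 114
b = Sxy / Sxx = 12/19 ≈ 0.631579
a = 7 - 0.631579 * 13 = -23/19 ≈ -1.210526

-1.2105


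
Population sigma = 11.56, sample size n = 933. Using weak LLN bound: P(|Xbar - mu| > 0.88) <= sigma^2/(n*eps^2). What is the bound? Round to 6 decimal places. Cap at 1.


bound = min(1, sigma^2/(n*eps^2))
sigma^2 = 11.56^2 = 133.6336
n*eps^2 = 933 * 0.88^2 = 933 * 0.7744 = 722.5152
sigma^2/(n*eps^2) = 133.6336 / 722.5152 ≈ 0.18495611

0.184956


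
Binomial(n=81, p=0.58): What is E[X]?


E[X] = n*p = 81 * 0.58 = 46.98

46.98


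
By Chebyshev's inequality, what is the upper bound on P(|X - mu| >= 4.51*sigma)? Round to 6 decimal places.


P <= 1/k^2
k^2 = 4.51^2 = 20.3401
1/k^2 = 1 / 20.3401 ≈ 0.04916397

0.049164


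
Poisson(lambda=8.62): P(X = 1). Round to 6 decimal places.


P = e^(-lam) * lam^k / k!
e^(-8.62) ≈ 0.0001804603
lam^k = 8.62^1 = 8.62
k! = 1! = 1
P = 0.0001804603 * 8.62 / 1 ≈ 0.001556

0.001556


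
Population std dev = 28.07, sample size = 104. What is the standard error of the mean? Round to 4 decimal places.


SE = sigma / sqrt(n)
sqrt(104) ≈ 10.198039
SE = 28.07 / 10.198039 ≈ 2.752490

2.7525


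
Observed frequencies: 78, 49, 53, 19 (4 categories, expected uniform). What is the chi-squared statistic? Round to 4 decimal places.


chi2 = sum((O-E)^2/E), E = total/4
total = 199, E = 199/4 = 49.75
(78 - 49.75)^2 / 49.75 = 798.0625 / 49.75 = 12769/796 ≈ 16.041457
(49 - 49.75)^2 / 49.75 = 0.5625 / 49.75 = 9/796 ≈ 0.011307
(53 - 49.75)^2 / 49.75 = 10.5625 / 49.75 = 169/796 ≈ 0.212312
(19 - 49.75)^2 / 49.75 = 945.5625 / 49.75 = 15129/796 ≈ 19.006281
chi2 = 7019/199 ≈ 35.271357

35.2714


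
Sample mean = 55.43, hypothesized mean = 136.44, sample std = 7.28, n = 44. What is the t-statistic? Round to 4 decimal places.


t = (xbar - mu0) / (s/sqrt(n))
xbar - mu0 = 55.43 - 136.44 = -81.01
sqrt(44) ≈ 6.63324958
s/sqrt(n) = 7.28 / 6.63324958 ≈ 1.09750129
t = -81.01 / 1.09750129 ≈ -73.813125

-73.8131


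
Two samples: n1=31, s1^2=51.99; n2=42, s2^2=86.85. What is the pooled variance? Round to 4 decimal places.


sp^2 = ((n1-1)*s1^2 + (n2-1)*s2^2)/(n1+n2-2)
(n1-1)*s1^2 = 30 * 51.99 = 1559.7
(n2-1)*s2^2 = 41 * 86.85 = 3560.85
numerator = 1559.7 + 3560.85 = 5120.55
n1+n2-2 = 71
sp^2 = 5120.55 / 71 = 102411/1420 ≈ 72.120423

72.1204


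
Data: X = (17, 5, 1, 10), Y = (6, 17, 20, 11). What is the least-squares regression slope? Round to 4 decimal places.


b = sum((xi-xbar)(yi-ybar)) / sum((xi-xbar)^2)
n = 4, xbar = 33/4 = 8.25, ybar = 54/4 = 13.5
Sxy = sum((xi-xbar)(yi-ybar)) = -128.5
Sxx = sum((xi-xbar)^2) = 142.75
b = Sxy / Sxx = -514/571 ≈ -0.900175

-0.9002


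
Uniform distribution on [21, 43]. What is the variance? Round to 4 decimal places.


Var = (b-a)^2 / 12
(b-a)^2 = (43 - 21)^2 = 484
Var = 484/12 ≈ 40.333333

40.3333


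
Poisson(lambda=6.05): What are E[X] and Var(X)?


E[X] = Var(X) = lambda = 6.05

6.05, 6.05


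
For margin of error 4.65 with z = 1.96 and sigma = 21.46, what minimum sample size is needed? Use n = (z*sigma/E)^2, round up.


z*sigma/E = 1.96 * 21.46 / 4.65 ≈ 9.045505
(z*sigma/E)^2 ≈ 81.821168
round up: n = 82

82


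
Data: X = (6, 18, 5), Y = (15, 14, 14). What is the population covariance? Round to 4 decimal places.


Cov = (1/n)*sum((xi-xbar)(yi-ybar))
n = 3, xbar = 29/3 ≈ 9.666667, ybar = 43/3 ≈ 14.333333
sum((xi-xbar)(yi-ybar)) = -11/3 ≈ -3.666667
Cov = -3.666667 / 3 = -11/9 ≈ -1.222222

-1.2222


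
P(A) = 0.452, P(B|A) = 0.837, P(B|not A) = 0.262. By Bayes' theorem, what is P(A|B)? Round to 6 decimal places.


P(A|B) = P(B|A)*P(A) / P(B), P(B) = P(B|A)*P(A) + P(B|not A)*P(not A)
P(B|A)*P(A) = 0.837 * 0.452 = 0.378324
P(B|not A)*P(not A) = 0.262 * 0.548 = 0.143576
P(B) = 0.378324 + 0.143576 = 0.5219
P(A|B) = 0.378324 / 0.5219 ≈ 0.72489749

0.724897


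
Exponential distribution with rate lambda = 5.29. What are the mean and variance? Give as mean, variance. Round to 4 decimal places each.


mean = 1/lam, var = 1/lam^2
mean = 1 / 5.29 = 100/529 ≈ 0.189036
lam^2 = 5.29^2 = 27.9841
var = 1 / 27.9841 ≈ 0.035735

0.1890, 0.0357


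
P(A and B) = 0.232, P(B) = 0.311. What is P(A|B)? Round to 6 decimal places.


P(A|B) = P(A and B) / P(B) = 0.232 / 0.311 = 232/311 ≈ 0.74598071

0.745981


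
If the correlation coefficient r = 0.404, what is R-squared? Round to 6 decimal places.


R^2 = r^2 = (0.404)^2 = 0.163216

0.163216


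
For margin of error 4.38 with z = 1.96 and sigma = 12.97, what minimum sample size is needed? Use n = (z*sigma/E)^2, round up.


z*sigma/E = 1.96 * 12.97 / 4.38 ≈ 5.803927
(z*sigma/E)^2 ≈ 33.685568
round up: n = 34

34


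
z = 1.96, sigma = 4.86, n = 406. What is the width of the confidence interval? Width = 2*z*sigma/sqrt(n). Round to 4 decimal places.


width = 2*z*sigma/sqrt(n)
2*z*sigma = 2 * 1.96 * 4.86 = 19.0512
sqrt(406) ≈ 20.149442
width = 19.0512 / 20.149442 ≈ 0.945495

0.9455


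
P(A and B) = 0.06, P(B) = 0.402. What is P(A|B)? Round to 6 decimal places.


P(A|B) = P(A and B) / P(B) = 0.06 / 0.402 = 10/67 ≈ 0.14925373

0.149254


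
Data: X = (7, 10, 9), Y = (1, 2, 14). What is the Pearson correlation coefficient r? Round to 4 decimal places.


r = sum((xi-xbar)(yi-ybar)) / sqrt(sum((xi-xbar)^2) * sum((yi-ybar)^2))
n = 3, xbar = 26/3 ≈ 8.666667, ybar = 17/3 ≈ 5.666667
Sxy = sum((xi-xbar)(yi-ybar)) = 17/3 ≈ 5.666667
Sxx = sum((xi-xbar)^2) = 14/3 ≈ 4.666667
Syy = sum((yi-ybar)^2) = 314/3 ≈ 104.666667
sqrt(Sxx*Syy) ≈ 22.100779
r = Sxy / sqrt(Sxx*Syy) = 5.666667 / 22.100779 ≈ 0.256401

0.2564


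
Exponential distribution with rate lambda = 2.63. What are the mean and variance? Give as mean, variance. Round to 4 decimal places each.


mean = 1/lam, var = 1/lam^2
mean = 1 / 2.63 = 100/263 ≈ 0.380228
lam^2 = 2.63^2 = 6.9169
var = 1 / 6.9169 ≈ 0.144573

0.3802, 0.1446


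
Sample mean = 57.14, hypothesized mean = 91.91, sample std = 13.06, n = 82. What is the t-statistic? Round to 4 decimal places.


t = (xbar - mu0) / (s/sqrt(n))
xbar - mu0 = 57.14 - 91.91 = -34.77
sqrt(82) ≈ 9.05538514
s/sqrt(n) = 13.06 / 9.05538514 ≈ 1.44223573
t = -34.77 / 1.44223573 ≈ -24.108403

-24.1084


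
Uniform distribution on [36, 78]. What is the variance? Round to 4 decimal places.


Var = (b-a)^2 / 12
(b-a)^2 = (78 - 36)^2 = 1764
Var = 1764/12 = 147

147.0000


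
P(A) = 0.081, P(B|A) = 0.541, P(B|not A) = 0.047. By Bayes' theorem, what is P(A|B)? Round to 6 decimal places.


P(A|B) = P(B|A)*P(A) / P(B), P(B) = P(B|A)*P(A) + P(B|not A)*P(not A)
P(B|A)*P(A) = 0.541 * 0.081 = 0.043821
P(B|not A)*P(not A) = 0.047 * 0.919 = 0.043193
P(B) = 0.043821 + 0.043193 = 0.087014
P(A|B) = 0.043821 / 0.087014 ≈ 0.50360861

0.503609


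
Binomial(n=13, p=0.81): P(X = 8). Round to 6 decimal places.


P = C(n,k) * p^k * (1-p)^(n-k)
C(13,8) = 1287
p^k = 0.81^8 ≈ 0.1853020
(1-p)^(n-k) = 0.19^5 = 0.0002476099
P = 1287 * 0.1853020 * 0.0002476099 ≈ 0.059051

0.059051


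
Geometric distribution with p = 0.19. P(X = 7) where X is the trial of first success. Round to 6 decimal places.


P = (1-p)^(k-1) * p
(1-p)^(k-1) = 0.81^6 ≈ 0.2824295
P = 0.2824295 * 0.19 ≈ 0.05366161

0.053662


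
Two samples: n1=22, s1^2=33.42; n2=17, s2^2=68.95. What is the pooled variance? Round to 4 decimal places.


sp^2 = ((n1-1)*s1^2 + (n2-1)*s2^2)/(n1+n2-2)
(n1-1)*s1^2 = 21 * 33.42 = 701.82
(n2-1)*s2^2 = 16 * 68.95 = 1103.2
numerator = 701.82 + 1103.2 = 1805.02
n1+n2-2 = 37
sp^2 = 1805.02 / 37 = 90251/1850 ≈ 48.784324

48.7843


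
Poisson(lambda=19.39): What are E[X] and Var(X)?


E[X] = Var(X) = lambda = 19.39

19.39, 19.39


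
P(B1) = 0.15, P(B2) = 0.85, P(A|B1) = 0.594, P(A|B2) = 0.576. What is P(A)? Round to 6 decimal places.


P(A) = P(A|B1)*P(B1) + P(A|B2)*P(B2)
P(A|B1)*P(B1) = 0.594 * 0.15 = 0.0891
P(A|B2)*P(B2) = 0.576 * 0.85 = 0.4896
P(A) = 0.0891 + 0.4896 = 0.5787

0.578700


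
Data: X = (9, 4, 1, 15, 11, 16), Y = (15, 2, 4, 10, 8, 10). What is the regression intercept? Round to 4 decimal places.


a = ybar - b*xbar, where b = sum((xi-xbar)(yi-ybar)) / sum((xi-xbar)^2)
n = 6, xbar = 56/6 = 28/3 ≈ 9.333333, ybar = 49/6 ≈ 8.166667
Sxy = sum((xi-xbar)(yi-ybar)) = 263/3 ≈ 87.666667
Sxx = sum((xi-xbar)^2) = 532/3 ≈ 177.333333
b = Sxy / Sxx = 263/532 ≈ 0.494361
a = 8.166667 - 0.494361 * 9.333333 = 135/38 ≈ 3.552632

3.5526


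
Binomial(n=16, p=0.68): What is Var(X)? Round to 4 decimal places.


Var = n*p*(1-p) = 16 * 0.68 * 0.32 = 3.4816

3.4816


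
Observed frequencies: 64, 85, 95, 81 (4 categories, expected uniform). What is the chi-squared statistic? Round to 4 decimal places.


chi2 = sum((O-E)^2/E), E = total/4
total = 325, E = 325/4 = 81.25
(64 - 81.25)^2 / 81.25 = 297.5625 / 81.25 = 4761/1300 ≈ 3.662308
(85 - 81.25)^2 / 81.25 = 14.0625 / 81.25 = 9/52 ≈ 0.173077
(95 - 81.25)^2 / 81.25 = 189.0625 / 81.25 = 121/52 ≈ 2.326923
(81 - 81.25)^2 / 81.25 = 0.0625 / 81.25 = 1/1300 ≈ 0.000769
chi2 = 2003/325 ≈ 6.163077

6.1631


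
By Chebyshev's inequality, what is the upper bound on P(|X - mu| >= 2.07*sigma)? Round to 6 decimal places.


P <= 1/k^2
k^2 = 2.07^2 = 4.2849
1/k^2 = 1 / 4.2849 ≈ 0.23337768

0.233378


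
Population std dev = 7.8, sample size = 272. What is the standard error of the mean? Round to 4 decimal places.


SE = sigma / sqrt(n)
sqrt(272) ≈ 16.492423
SE = 7.8 / 16.492423 ≈ 0.472944

0.4729


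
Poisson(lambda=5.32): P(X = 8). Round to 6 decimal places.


P = e^(-lam) * lam^k / k!
e^(-5.32) ≈ 0.004892754
lam^k = 5.32^8 ≈ 641642.405576
k! = 8! = 40320
P = 0.004892754 * 641642.405576 / 40320 ≈ 0.077862

0.077862


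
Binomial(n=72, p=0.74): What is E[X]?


E[X] = n*p = 72 * 0.74 = 53.28

53.28


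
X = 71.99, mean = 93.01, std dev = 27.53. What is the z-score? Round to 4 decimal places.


z = (X - mu) / sigma
X - mu = 71.99 - 93.01 = -21.02
z = -21.02 / 27.53 = -2102/2753 ≈ -0.763531

-0.7635


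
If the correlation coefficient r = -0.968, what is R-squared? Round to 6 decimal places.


R^2 = r^2 = (-0.968)^2 = 0.937024

0.937024


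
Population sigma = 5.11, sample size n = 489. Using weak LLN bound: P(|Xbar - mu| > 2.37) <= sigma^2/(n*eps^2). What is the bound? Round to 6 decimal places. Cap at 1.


bound = min(1, sigma^2/(n*eps^2))
sigma^2 = 5.11^2 = 26.1121
n*eps^2 = 489 * 2.37^2 = 489 * 5.6169 = 2746.6641
sigma^2/(n*eps^2) = 26.1121 / 2746.6641 ≈ 0.00950684

0.009507


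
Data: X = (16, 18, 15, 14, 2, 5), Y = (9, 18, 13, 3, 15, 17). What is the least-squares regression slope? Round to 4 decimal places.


b = sum((xi-xbar)(yi-ybar)) / sum((xi-xbar)^2)
n = 6, xbar = 70/6 = 35/3 ≈ 11.666667, ybar = 75/6 = 12.5
Sxy = sum((xi-xbar)(yi-ybar)) = -55
Sxx = sum((xi-xbar)^2) = 640/3 ≈ 213.333333
b = Sxy / Sxx = -33/128 ≈ -0.257813

-0.2578


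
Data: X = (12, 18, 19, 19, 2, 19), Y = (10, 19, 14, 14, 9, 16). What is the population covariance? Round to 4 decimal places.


Cov = (1/n)*sum((xi-xbar)(yi-ybar))
n = 6, xbar = 89/6 ≈ 14.833333, ybar = 82/6 = 41/3 ≈ 13.666667
sum((xi-xbar)(yi-ybar)) = 299/3 ≈ 99.666667
Cov = 99.666667 / 6 = 299/18 ≈ 16.611111

16.6111


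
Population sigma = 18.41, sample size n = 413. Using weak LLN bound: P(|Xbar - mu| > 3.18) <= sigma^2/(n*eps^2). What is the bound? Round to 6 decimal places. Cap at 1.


bound = min(1, sigma^2/(n*eps^2))
sigma^2 = 18.41^2 = 338.9281
n*eps^2 = 413 * 3.18^2 = 413 * 10.1124 = 4176.4212
sigma^2/(n*eps^2) = 338.9281 / 4176.4212 ≈ 0.08115276

0.081153


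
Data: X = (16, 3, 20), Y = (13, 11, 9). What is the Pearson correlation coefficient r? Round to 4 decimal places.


r = sum((xi-xbar)(yi-ybar)) / sqrt(sum((xi-xbar)^2) * sum((yi-ybar)^2))
n = 3, xbar = 39/3 = 13, ybar = 33/3 = 11
Sxy = sum((xi-xbar)(yi-ybar)) = -8
Sxx = sum((xi-xbar)^2) = 158
Syy = sum((yi-ybar)^2) = 8
sqrt(Sxx*Syy) ≈ 35.552778
r = Sxy / sqrt(Sxx*Syy) = -8 / 35.552778 ≈ -0.225018

-0.2250


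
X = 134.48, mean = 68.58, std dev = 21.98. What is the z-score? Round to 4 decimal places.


z = (X - mu) / sigma
X - mu = 134.48 - 68.58 = 65.9
z = 65.9 / 21.98 = 3295/1099 ≈ 2.998180

2.9982


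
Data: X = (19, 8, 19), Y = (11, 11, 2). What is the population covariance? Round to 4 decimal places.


Cov = (1/n)*sum((xi-xbar)(yi-ybar))
n = 3, xbar = 46/3 ≈ 15.333333, ybar = 24/3 = 8
sum((xi-xbar)(yi-ybar)) = -33
Cov = -33 / 3 = -11

-11.0000


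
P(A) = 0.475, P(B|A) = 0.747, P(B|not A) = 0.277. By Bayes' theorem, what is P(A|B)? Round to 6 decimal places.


P(A|B) = P(B|A)*P(A) / P(B), P(B) = P(B|A)*P(A) + P(B|not A)*P(not A)
P(B|A)*P(A) = 0.747 * 0.475 = 0.354825
P(B|not A)*P(not A) = 0.277 * 0.525 = 0.145425
P(B) = 0.354825 + 0.145425 = 0.50025
P(A|B) = 0.354825 / 0.50025 = 4731/6670 ≈ 0.70929535

0.709295


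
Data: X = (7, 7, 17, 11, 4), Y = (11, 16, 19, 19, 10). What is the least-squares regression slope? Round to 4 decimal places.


b = sum((xi-xbar)(yi-ybar)) / sum((xi-xbar)^2)
n = 5, xbar = 46/5 = 9.2, ybar = 75/5 = 15
Sxy = sum((xi-xbar)(yi-ybar)) = 71
Sxx = sum((xi-xbar)^2) = 100.8
b = Sxy / Sxx = 355/504 ≈ 0.704365

0.7044


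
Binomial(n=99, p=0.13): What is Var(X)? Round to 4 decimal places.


Var = n*p*(1-p) = 99 * 0.13 * 0.87 = 11.1969

11.1969


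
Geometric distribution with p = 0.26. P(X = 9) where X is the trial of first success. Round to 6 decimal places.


P = (1-p)^(k-1) * p
(1-p)^(k-1) = 0.74^8 ≈ 0.08991947
P = 0.08991947 * 0.26 ≈ 0.02337906

0.023379


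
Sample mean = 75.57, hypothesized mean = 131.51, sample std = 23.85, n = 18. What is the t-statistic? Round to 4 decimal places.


t = (xbar - mu0) / (s/sqrt(n))
xbar - mu0 = 75.57 - 131.51 = -55.94
sqrt(18) ≈ 4.24264069
s/sqrt(n) = 23.85 / 4.24264069 ≈ 5.62149891
t = -55.94 / 5.62149891 ≈ -9.951083

-9.9511


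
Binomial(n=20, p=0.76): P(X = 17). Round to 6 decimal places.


P = C(n,k) * p^k * (1-p)^(n-k)
C(20,17) = 1140
p^k = 0.76^17 ≈ 0.009415233
(1-p)^(n-k) = 0.24^3 = 0.013824
P = 1140 * 0.009415233 * 0.013824 ≈ 0.148378

0.148378


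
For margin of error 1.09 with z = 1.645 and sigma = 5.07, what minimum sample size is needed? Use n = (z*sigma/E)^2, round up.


z*sigma/E = 1.645 * 5.07 / 1.09 ≈ 7.651514
(z*sigma/E)^2 ≈ 58.545663
round up: n = 59

59


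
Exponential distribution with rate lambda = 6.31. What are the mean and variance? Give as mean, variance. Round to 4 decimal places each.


mean = 1/lam, var = 1/lam^2
mean = 1 / 6.31 = 100/631 ≈ 0.158479
lam^2 = 6.31^2 = 39.8161
var = 1 / 39.8161 ≈ 0.025115

0.1585, 0.0251


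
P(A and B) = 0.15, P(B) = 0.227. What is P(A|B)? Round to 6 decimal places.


P(A|B) = P(A and B) / P(B) = 0.15 / 0.227 = 150/227 ≈ 0.66079295

0.660793


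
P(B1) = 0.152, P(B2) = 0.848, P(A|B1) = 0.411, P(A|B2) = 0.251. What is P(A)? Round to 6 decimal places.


P(A) = P(A|B1)*P(B1) + P(A|B2)*P(B2)
P(A|B1)*P(B1) = 0.411 * 0.152 = 0.062472
P(A|B2)*P(B2) = 0.251 * 0.848 = 0.212848
P(A) = 0.062472 + 0.212848 = 0.27532

0.275320


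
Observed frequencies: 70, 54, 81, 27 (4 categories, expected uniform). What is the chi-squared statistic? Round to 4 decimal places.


chi2 = sum((O-E)^2/E), E = total/4
total = 232, E = 232/4 = 58
(70 - 58)^2 / 58 = 144 / 58 = 72/29 ≈ 2.482759
(54 - 58)^2 / 58 = 16 / 58 = 8/29 ≈ 0.275862
(81 - 58)^2 / 58 = 529 / 58 = 529/58 ≈ 9.120690
(27 - 58)^2 / 58 = 961 / 58 = 961/58 ≈ 16.568966
chi2 = 825/29 ≈ 28.448276

28.4483


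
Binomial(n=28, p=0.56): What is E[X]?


E[X] = n*p = 28 * 0.56 = 15.68

15.68


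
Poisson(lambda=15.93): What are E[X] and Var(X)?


E[X] = Var(X) = lambda = 15.93

15.93, 15.93


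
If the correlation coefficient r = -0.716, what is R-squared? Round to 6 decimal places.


R^2 = r^2 = (-0.716)^2 = 0.512656

0.512656


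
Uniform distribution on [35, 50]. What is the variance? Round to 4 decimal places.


Var = (b-a)^2 / 12
(b-a)^2 = (50 - 35)^2 = 225
Var = 225/12 = 18.75

18.7500


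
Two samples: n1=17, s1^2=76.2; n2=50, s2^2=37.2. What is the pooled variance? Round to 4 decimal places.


sp^2 = ((n1-1)*s1^2 + (n2-1)*s2^2)/(n1+n2-2)
(n1-1)*s1^2 = 16 * 76.2 = 1219.2
(n2-1)*s2^2 = 49 * 37.2 = 1822.8
numerator = 1219.2 + 1822.8 = 3042
n1+n2-2 = 65
sp^2 = 3042 / 65 = 46.8

46.8000


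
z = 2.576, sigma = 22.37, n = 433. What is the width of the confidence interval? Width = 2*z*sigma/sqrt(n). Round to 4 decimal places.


width = 2*z*sigma/sqrt(n)
2*z*sigma = 2 * 2.576 * 22.37 = 115.25024
sqrt(433) ≈ 20.808652
width = 115.25024 / 20.808652 ≈ 5.538573

5.5386


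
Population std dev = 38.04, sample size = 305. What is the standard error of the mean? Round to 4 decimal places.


SE = sigma / sqrt(n)
sqrt(305) ≈ 17.464249
SE = 38.04 / 17.464249 ≈ 2.178164

2.1782


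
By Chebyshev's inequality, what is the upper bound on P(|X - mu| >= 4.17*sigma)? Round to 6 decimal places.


P <= 1/k^2
k^2 = 4.17^2 = 17.3889
1/k^2 = 1 / 17.3889 ≈ 0.05750795

0.057508


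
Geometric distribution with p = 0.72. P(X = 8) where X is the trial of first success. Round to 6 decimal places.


P = (1-p)^(k-1) * p
(1-p)^(k-1) = 0.28^7 ≈ 0.0001349293
P = 0.0001349293 * 0.72 ≈ 0.00009714909

0.000097


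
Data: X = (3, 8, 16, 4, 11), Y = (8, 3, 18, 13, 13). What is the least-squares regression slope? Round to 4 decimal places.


b = sum((xi-xbar)(yi-ybar)) / sum((xi-xbar)^2)
n = 5, xbar = 42/5 = 8.4, ybar = 55/5 = 11
Sxy = sum((xi-xbar)(yi-ybar)) = 69
Sxx = sum((xi-xbar)^2) = 113.2
b = Sxy / Sxx = 345/566 ≈ 0.609541

0.6095


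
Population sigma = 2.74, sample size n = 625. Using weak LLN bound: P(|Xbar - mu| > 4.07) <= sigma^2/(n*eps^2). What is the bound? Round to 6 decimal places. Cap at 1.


bound = min(1, sigma^2/(n*eps^2))
sigma^2 = 2.74^2 = 7.5076
n*eps^2 = 625 * 4.07^2 = 625 * 16.5649 = 10353.0625
sigma^2/(n*eps^2) = 7.5076 / 10353.0625 ≈ 0.00072516

0.000725


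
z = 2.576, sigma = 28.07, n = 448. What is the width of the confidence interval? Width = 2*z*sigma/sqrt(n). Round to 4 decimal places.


width = 2*z*sigma/sqrt(n)
2*z*sigma = 2 * 2.576 * 28.07 = 144.61664
sqrt(448) ≈ 21.166010
width = 144.61664 / 21.166010 ≈ 6.832494

6.8325


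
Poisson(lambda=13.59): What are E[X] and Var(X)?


E[X] = Var(X) = lambda = 13.59

13.59, 13.59


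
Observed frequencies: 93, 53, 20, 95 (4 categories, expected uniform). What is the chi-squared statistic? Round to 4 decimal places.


chi2 = sum((O-E)^2/E), E = total/4
total = 261, E = 261/4 = 65.25
(93 - 65.25)^2 / 65.25 = 770.0625 / 65.25 = 1369/116 ≈ 11.801724
(53 - 65.25)^2 / 65.25 = 150.0625 / 65.25 = 2401/1044 ≈ 2.299808
(20 - 65.25)^2 / 65.25 = 2047.5625 / 65.25 = 32761/1044 ≈ 31.380268
(95 - 65.25)^2 / 65.25 = 885.0625 / 65.25 = 14161/1044 ≈ 13.564176
chi2 = 5137/87 ≈ 59.045977

59.0460


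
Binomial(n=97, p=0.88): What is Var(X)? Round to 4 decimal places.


Var = n*p*(1-p) = 97 * 0.88 * 0.12 = 10.2432

10.2432
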